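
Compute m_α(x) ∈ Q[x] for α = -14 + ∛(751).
m_α(x) = x^3 + 42x^2 + 588x + 1993

Set β = α + 14 = ∛(751), so β^3 = 751. Then (α + 14)^3 - 751 = 0, i.e. α is a root of g(x) = (x + 14)^3 - 751 = x^3 + 42x^2 + 588x + 1993. Since g(x) = h(x + 14) where h(x) = x^3 - 751, and h is irreducible over Q (because 751 is not a perfect cube, so h has no rational root, and a monic cubic with no rational root is irreducible), g is also irreducible (irreducibility is preserved under the substitution x → x + 14). Hence m_α(x) = x^3 + 42x^2 + 588x + 1993.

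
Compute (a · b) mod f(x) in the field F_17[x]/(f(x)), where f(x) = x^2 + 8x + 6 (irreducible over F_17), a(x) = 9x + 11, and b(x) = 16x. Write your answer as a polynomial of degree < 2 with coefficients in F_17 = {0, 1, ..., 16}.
a · b ≡ 10x + 3 (mod f(x))

Multiply in F_17[x]: a(x)·b(x) = (9x + 11)·(16x) = 8x^2 + 6x. This has degree ≥ 2, so divide by f(x) over F_17: 8x^2 + 6x = (8)·(x^2 + 8x + 6) + (10x + 3). Hence a·b ≡ 10x + 3 (mod f). (F_17[x]/(f) is a field with 17^2 = 289 elements since f is irreducible of degree 2.)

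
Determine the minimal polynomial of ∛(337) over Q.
m_α(x) = x^3 - 337

α satisfies α^3 = 337, so x^3 - 337 annihilates α. By the rational root test, a rational root p/q (in lowest terms) of x^3 - 337 would satisfy p^3 = 337 q^3, forcing q = 1 and p^3 = 337; but 337 is not a perfect cube, contradiction. A monic cubic over Q with no rational root is irreducible (any nontrivial factorization would include a linear factor). Hence x^3 - 337 is the minimal polynomial of α, and in particular [Q(α):Q] = 3.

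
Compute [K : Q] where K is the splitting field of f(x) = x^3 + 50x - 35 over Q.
[K : Q] = 6

By the rational root test, any rational root of the monic integer polynomial f(x) = x^3 + 50x - 35 must be an integer dividing the constant term -35, i.e. one of ±{1, 5, 7, 35}. Evaluating: f(1) = 16, f(-1) = -86, f(5) = 340, f(-5) = -410, f(7) = 658, f(-7) = -728, f(35) = 44590, f(-35) = -44660; none is 0, so f has no rational root and is therefore irreducible over Q (a cubic with no linear factor over a field is irreducible). For an irreducible cubic, the Galois group is A_3 or S_3 according as the discriminant disc(f) = -4a^3 - 27b^2 = -4·(50)^3 - 27·(-35)^2 = -533075 is or is not a square in Q. Here disc(f) = -533075 is not a perfect square in Q, so the Galois group of f over Q is not contained in A_3 and must be all of S_3. The splitting field has degree |S_3| = 6 over Q, so [K : Q] = 6.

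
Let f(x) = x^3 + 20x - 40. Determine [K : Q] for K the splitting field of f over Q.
[K : Q] = 6

By the rational root test, any rational root of the monic integer polynomial f(x) = x^3 + 20x - 40 must be an integer dividing the constant term -40, i.e. one of ±{1, 2, 4, 5, 8, 10, 20, 40}. Evaluating: f(1) = -19, f(-1) = -61, f(2) = 8, f(-2) = -88, f(4) = 104, f(-4) = -184, f(5) = 185, f(-5) = -265, f(8) = 632, f(-8) = -712, f(10) = 1160, f(-10) = -1240, f(20) = 8360, f(-20) = -8440, f(40) = 64760, f(-40) = -64840; none is 0, so f has no rational root and is therefore irreducible over Q (a cubic with no linear factor over a field is irreducible). For an irreducible cubic, the Galois group is A_3 or S_3 according as the discriminant disc(f) = -4a^3 - 27b^2 = -4·(20)^3 - 27·(-40)^2 = -75200 is or is not a square in Q. Here disc(f) = -75200 is not a perfect square in Q, so the Galois group of f over Q is not contained in A_3 and must be all of S_3. The splitting field has degree |S_3| = 6 over Q, so [K : Q] = 6.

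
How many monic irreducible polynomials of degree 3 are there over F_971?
There are 305165880 monic irreducible polynomials of degree 3 over F_971

Each element of F_{971^3} that lies in no proper subfield is a root of exactly one monic irreducible of degree 3 over F_971, and each such polynomial has 3 distinct roots in F_{971^3}. By Möbius inversion the count is N_971(3) = (1/3) Σ_{d|3} μ(3/d) · 971^d = (1/3)(μ(3)·971^1 + μ(1)·971^3) = 915497640/3 = 305165880.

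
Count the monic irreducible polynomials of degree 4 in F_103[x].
There are 28135068 monic irreducible polynomials of degree 4 over F_103

Each element of F_{103^4} that lies in no proper subfield is a root of exactly one monic irreducible of degree 4 over F_103, and each such polynomial has 4 distinct roots in F_{103^4}. By Möbius inversion the count is N_103(4) = (1/4) Σ_{d|4} μ(4/d) · 103^d = (1/4)(μ(4)·103^1 + μ(2)·103^2 + μ(1)·103^4) = 112540272/4 = 28135068.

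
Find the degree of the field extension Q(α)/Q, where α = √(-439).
[Q(α):Q] = 2

[Q(α):Q] equals the degree of the minimal polynomial of α. Here α^2 = -439 and x^2 + 439 is irreducible (d = -439 is squarefree, ≠ 1, hence not a square), so deg(m_α) = 2. Thus [Q(α):Q] = 2.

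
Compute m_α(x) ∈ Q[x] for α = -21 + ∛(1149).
m_α(x) = x^3 + 63x^2 + 1323x + 8112

Set β = α + 21 = ∛(1149), so β^3 = 1149. Then (α + 21)^3 - 1149 = 0, i.e. α is a root of g(x) = (x + 21)^3 - 1149 = x^3 + 63x^2 + 1323x + 8112. Since g(x) = h(x + 21) where h(x) = x^3 - 1149, and h is irreducible over Q (because 1149 is not a perfect cube, so h has no rational root, and a monic cubic with no rational root is irreducible), g is also irreducible (irreducibility is preserved under the substitution x → x + 21). Hence m_α(x) = x^3 + 63x^2 + 1323x + 8112.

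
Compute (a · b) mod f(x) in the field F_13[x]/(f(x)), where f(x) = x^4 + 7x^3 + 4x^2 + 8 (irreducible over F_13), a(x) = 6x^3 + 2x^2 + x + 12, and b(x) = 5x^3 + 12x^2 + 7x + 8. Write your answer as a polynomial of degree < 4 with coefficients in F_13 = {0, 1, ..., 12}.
a · b ≡ 8x^3 + 10x^2 + 11x + 2 (mod f(x))

Multiply in F_13[x]: a(x)·b(x) = (6x^3 + 2x^2 + x + 12)·(5x^3 + 12x^2 + 7x + 8) = 4x^6 + 4x^5 + 6x^4 + 4x^3 + 11x^2 + x + 5. This has degree ≥ 4, so divide by f(x) over F_13: 4x^6 + 4x^5 + 6x^4 + 4x^3 + 11x^2 + x + 5 = (4x^2 + 2x + 2)·(x^4 + 7x^3 + 4x^2 + 8) + (8x^3 + 10x^2 + 11x + 2). Hence a·b ≡ 8x^3 + 10x^2 + 11x + 2 (mod f). (F_13[x]/(f) is a field with 13^4 = 28561 elements since f is irreducible of degree 4.)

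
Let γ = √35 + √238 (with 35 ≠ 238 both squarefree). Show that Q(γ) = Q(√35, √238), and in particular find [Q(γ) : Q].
[Q(γ) : Q] = 4 (equivalently, Q(γ) = Q(√35, √238))

Obviously Q(γ) ⊆ Q(√35, √238), and [Q(√35, √238):Q] = 4 (since 35, 238 are distinct squarefree integers > 1 with 8330 not a perfect square). To show equality we compute the minimal polynomial of γ. From γ = √35 + √238: γ^2 = 35 + 2√(8330) + 238 = 273 + 2√(8330), so γ^2 - 273 = 2√(8330); squaring, (γ^2 - 273)^2 = 4·8330, i.e. γ^4 - 546γ^2 + 74529 - 33320 = 0, i.e. γ^4 - 546γ^2 + 41209 = 0. So γ is a root of x^4 - 546x^2 + 41209. This polynomial is irreducible over Q: it has no rational root (each ±√35 ± √238 is irrational), and any factorization into two quadratics over Q would force √(8330) ∈ Q (pairing opposite roots) or √35, √238 ∈ Q (other pairings), all impossible. Hence [Q(γ):Q] = 4 = [Q(√35, √238):Q], so Q(γ) = Q(√35, √238).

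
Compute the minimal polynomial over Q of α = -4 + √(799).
m_α(x) = x^2 + 8x - 783

From α + 4 = √(799), squaring gives (α + 4)^2 = 799, i.e. α^2 + 8α + 16 = 799, so α^2 + 8α - 783 = 0. The discriminant of x^2 + 8x - 783 is (8)^2 - 4·(-783) = 64 + 3132 = 3196, and 4·(799) is not a perfect square in Q since 799 is squarefree and ≠ 1. Hence x^2 + 8x - 783 is irreducible over Q and is the minimal polynomial of α.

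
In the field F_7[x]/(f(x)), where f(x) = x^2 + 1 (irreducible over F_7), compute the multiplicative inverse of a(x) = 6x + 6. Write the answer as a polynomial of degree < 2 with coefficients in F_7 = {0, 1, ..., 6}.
a(x)^(-1) ≡ 4x + 3 (mod f(x))

Since f is irreducible over F_7, F_7[x]/(f) is a field and a(x) ≠ 0 has an inverse. Apply the extended Euclidean algorithm to f(x) and a(x) in F_7[x]: f(x) = (6x + 1)·a(x) + (2). The last nonzero remainder is the constant 2 = gcd(f, a) in F_7. Back-substituting through the division chain expresses 2 = s(x)·a(x) + t(x)·f(x) with s(x) ≡ x + 6 (mod f), so (x + 6)·a(x) ≡ 2 (mod f). Multiplying by 2^(-1) ≡ 4 in F_7 gives a(x)^(-1) ≡ 4·(x + 6) ≡ 4x + 3 (mod f). Check: (6x + 6)·(4x + 3) = 3x^2 + 4 ≡ 1 (mod x^2 + 1).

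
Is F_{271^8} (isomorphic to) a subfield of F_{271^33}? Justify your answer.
No: F_{271^8} is not a subfield of F_{271^33}

F_{p^m} embeds in F_{p^n} iff m | n. Here 8 ∤ 33 (since 33 = 4·8 + 1 with remainder 1 ≠ 0), so F_{271^8} is not a subfield of F_{271^33}. Equivalently: if it were, the tower law would give 8 = [F_{271^8}:F_271] dividing [F_{271^33}:F_271] = 33, contradiction.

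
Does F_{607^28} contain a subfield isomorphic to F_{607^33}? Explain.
No: F_{607^33} is not a subfield of F_{607^28}

F_{p^m} embeds in F_{p^n} iff m | n. Here 33 ∤ 28 (since 28 = 0·33 + 28 with remainder 28 ≠ 0), so F_{607^33} is not a subfield of F_{607^28}. Equivalently: if it were, the tower law would give 33 = [F_{607^33}:F_607] dividing [F_{607^28}:F_607] = 28, contradiction.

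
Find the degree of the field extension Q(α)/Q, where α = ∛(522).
[Q(α):Q] = 3

The minimal polynomial of α is x^3 - 522, irreducible over Q since 522 is not a perfect cube (so x^3 - 522 has no rational root). Hence [Q(α):Q] = deg(m_α) = 3.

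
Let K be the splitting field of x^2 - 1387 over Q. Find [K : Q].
[K : Q] = 2

f(x) = x^2 - 1387 factors as (x - √1387)(x + √1387). The splitting field is K = Q(√1387). Since 1387 is squarefree and > 1, it is not a perfect square, so x^2 - 1387 is irreducible over Q and [Q(√1387) : Q] = 2. Hence [K : Q] = 2.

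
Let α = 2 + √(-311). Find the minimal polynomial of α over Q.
m_α(x) = x^2 - 4x + 315

From α - 2 = √(-311), squaring gives (α - 2)^2 = -311, i.e. α^2 - 4α + 4 = -311, so α^2 - 4α + 315 = 0. The discriminant of x^2 - 4x + 315 is (-4)^2 - 4·(315) = 16 - 1260 = -1244, and 4·(-311) is not a perfect square in Q since -311 is squarefree and ≠ 1. Hence x^2 - 4x + 315 is irreducible over Q and is the minimal polynomial of α.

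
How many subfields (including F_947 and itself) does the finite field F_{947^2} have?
F_{947^2} has 2 subfields

The subfields of F_{p^n} are exactly the fields F_{p^d} for d | n (each is the fixed field of the unique index-d subgroup of Gal(F_{p^n}/F_p) ≅ Z/nZ). The divisors of n = 2 are {1, 2}, giving 2 subfields: F_{947^1}, F_{947^2}.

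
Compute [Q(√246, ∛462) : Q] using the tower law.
[Q(√246, ∛462) : Q] = 6

Let L = Q(√246, ∛462). Since Q(√246) ⊂ L and [Q(√246):Q] = 2, the tower law gives 2 | [L:Q]. Likewise Q(∛462) ⊂ L with [Q(∛462):Q] = 3 (because 462 is not a perfect cube), so 3 | [L:Q]. As gcd(2,3) = 1, [L:Q] is divisible by 6. Conversely L is generated over Q by √246 and ∛462, so [L:Q] ≤ 2·3 = 6. Therefore [Q(√246, ∛462) : Q] = 6.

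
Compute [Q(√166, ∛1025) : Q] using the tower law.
[Q(√166, ∛1025) : Q] = 6

Let L = Q(√166, ∛1025). Since Q(√166) ⊂ L and [Q(√166):Q] = 2, the tower law gives 2 | [L:Q]. Likewise Q(∛1025) ⊂ L with [Q(∛1025):Q] = 3 (because 1025 is not a perfect cube), so 3 | [L:Q]. As gcd(2,3) = 1, [L:Q] is divisible by 6. Conversely L is generated over Q by √166 and ∛1025, so [L:Q] ≤ 2·3 = 6. Therefore [Q(√166, ∛1025) : Q] = 6.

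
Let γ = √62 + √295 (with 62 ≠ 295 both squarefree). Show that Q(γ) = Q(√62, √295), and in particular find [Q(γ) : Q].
[Q(γ) : Q] = 4 (equivalently, Q(γ) = Q(√62, √295))

Obviously Q(γ) ⊆ Q(√62, √295), and [Q(√62, √295):Q] = 4 (since 62, 295 are distinct squarefree integers > 1 with 18290 not a perfect square). To show equality we compute the minimal polynomial of γ. From γ = √62 + √295: γ^2 = 62 + 2√(18290) + 295 = 357 + 2√(18290), so γ^2 - 357 = 2√(18290); squaring, (γ^2 - 357)^2 = 4·18290, i.e. γ^4 - 714γ^2 + 127449 - 73160 = 0, i.e. γ^4 - 714γ^2 + 54289 = 0. So γ is a root of x^4 - 714x^2 + 54289. This polynomial is irreducible over Q: it has no rational root (each ±√62 ± √295 is irrational), and any factorization into two quadratics over Q would force √(18290) ∈ Q (pairing opposite roots) or √62, √295 ∈ Q (other pairings), all impossible. Hence [Q(γ):Q] = 4 = [Q(√62, √295):Q], so Q(γ) = Q(√62, √295).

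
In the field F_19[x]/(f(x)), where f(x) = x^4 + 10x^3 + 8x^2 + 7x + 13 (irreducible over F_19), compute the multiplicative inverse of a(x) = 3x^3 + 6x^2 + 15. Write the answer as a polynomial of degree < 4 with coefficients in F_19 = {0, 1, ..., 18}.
a(x)^(-1) ≡ x^3 + 9x + 8 (mod f(x))

Since f is irreducible over F_19, F_19[x]/(f) is a field and a(x) ≠ 0 has an inverse. Apply the extended Euclidean algorithm to f(x) and a(x) in F_19[x]: f(x) = (13x + 9)·a(x) + (11x^2 + 2x + 11);  a(x) = (2x + 14)·(11x^2 + 2x + 11) + (7x + 13);  (11x^2 + 2x + 11) = (7x + 9)·(7x + 13) + (8). The last nonzero remainder is the constant 8 = gcd(f, a) in F_19. Back-substituting through the division chain expresses 8 = s(x)·a(x) + t(x)·f(x) with s(x) ≡ 8x^3 + 15x + 7 (mod f), so (8x^3 + 15x + 7)·a(x) ≡ 8 (mod f). Multiplying by 8^(-1) ≡ 12 in F_19 gives a(x)^(-1) ≡ 12·(8x^3 + 15x + 7) ≡ x^3 + 9x + 8 (mod f). Check: (3x^3 + 6x^2 + 15)·(x^3 + 9x + 8) = 3x^6 + 6x^5 + 8x^4 + 17x^3 + 10x^2 + 2x + 6 ≡ 1 (mod x^4 + 10x^3 + 8x^2 + 7x + 13).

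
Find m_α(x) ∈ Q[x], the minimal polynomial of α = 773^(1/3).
m_α(x) = x^3 - 773

α satisfies α^3 = 773, so x^3 - 773 annihilates α. By the rational root test, a rational root p/q (in lowest terms) of x^3 - 773 would satisfy p^3 = 773 q^3, forcing q = 1 and p^3 = 773; but 773 is not a perfect cube, contradiction. A monic cubic over Q with no rational root is irreducible (any nontrivial factorization would include a linear factor). Hence x^3 - 773 is the minimal polynomial of α, and in particular [Q(α):Q] = 3.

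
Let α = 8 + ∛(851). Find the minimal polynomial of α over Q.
m_α(x) = x^3 - 24x^2 + 192x - 1363

Set β = α - 8 = ∛(851), so β^3 = 851. Then (α - 8)^3 - 851 = 0, i.e. α is a root of g(x) = (x - 8)^3 - 851 = x^3 - 24x^2 + 192x - 1363. Since g(x) = h(x - 8) where h(x) = x^3 - 851, and h is irreducible over Q (because 851 is not a perfect cube, so h has no rational root, and a monic cubic with no rational root is irreducible), g is also irreducible (irreducibility is preserved under the substitution x → x - 8). Hence m_α(x) = x^3 - 24x^2 + 192x - 1363.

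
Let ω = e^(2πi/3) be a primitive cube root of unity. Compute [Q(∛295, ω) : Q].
[Q(∛295, ω) : Q] = 6

[Q(∛295):Q] = 3 (min poly x^3 - 295, irreducible since 295 is not a perfect cube). [Q(ω):Q] = 2 (min poly x^2 + x + 1). Since Q(∛295) ⊂ R and ω ∉ R, we have ω ∉ Q(∛295), so x^2 + x + 1 remains irreducible over Q(∛295) and [Q(∛295, ω) : Q(∛295)] = 2. By the tower law, [Q(∛295, ω) : Q] = 3 · 2 = 6. (In fact Q(∛295, ω) is the splitting field of x^3 - 295 over Q.)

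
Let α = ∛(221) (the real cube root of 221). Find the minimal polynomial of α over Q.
m_α(x) = x^3 - 221

α satisfies α^3 = 221, so x^3 - 221 annihilates α. By the rational root test, a rational root p/q (in lowest terms) of x^3 - 221 would satisfy p^3 = 221 q^3, forcing q = 1 and p^3 = 221; but 221 is not a perfect cube, contradiction. A monic cubic over Q with no rational root is irreducible (any nontrivial factorization would include a linear factor). Hence x^3 - 221 is the minimal polynomial of α, and in particular [Q(α):Q] = 3.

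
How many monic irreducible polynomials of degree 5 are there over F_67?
There are 270025008 monic irreducible polynomials of degree 5 over F_67

Each element of F_{67^5} that lies in no proper subfield is a root of exactly one monic irreducible of degree 5 over F_67, and each such polynomial has 5 distinct roots in F_{67^5}. By Möbius inversion the count is N_67(5) = (1/5) Σ_{d|5} μ(5/d) · 67^d = (1/5)(μ(5)·67^1 + μ(1)·67^5) = 1350125040/5 = 270025008.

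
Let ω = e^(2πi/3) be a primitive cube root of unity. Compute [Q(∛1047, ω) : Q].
[Q(∛1047, ω) : Q] = 6

[Q(∛1047):Q] = 3 (min poly x^3 - 1047, irreducible since 1047 is not a perfect cube). [Q(ω):Q] = 2 (min poly x^2 + x + 1). Since Q(∛1047) ⊂ R and ω ∉ R, we have ω ∉ Q(∛1047), so x^2 + x + 1 remains irreducible over Q(∛1047) and [Q(∛1047, ω) : Q(∛1047)] = 2. By the tower law, [Q(∛1047, ω) : Q] = 3 · 2 = 6. (In fact Q(∛1047, ω) is the splitting field of x^3 - 1047 over Q.)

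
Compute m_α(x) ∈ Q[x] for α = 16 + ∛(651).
m_α(x) = x^3 - 48x^2 + 768x - 4747

Set β = α - 16 = ∛(651), so β^3 = 651. Then (α - 16)^3 - 651 = 0, i.e. α is a root of g(x) = (x - 16)^3 - 651 = x^3 - 48x^2 + 768x - 4747. Since g(x) = h(x - 16) where h(x) = x^3 - 651, and h is irreducible over Q (because 651 is not a perfect cube, so h has no rational root, and a monic cubic with no rational root is irreducible), g is also irreducible (irreducibility is preserved under the substitution x → x - 16). Hence m_α(x) = x^3 - 48x^2 + 768x - 4747.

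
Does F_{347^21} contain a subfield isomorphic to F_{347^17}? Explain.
No: F_{347^17} is not a subfield of F_{347^21}

F_{p^m} embeds in F_{p^n} iff m | n. Here 17 ∤ 21 (since 21 = 1·17 + 4 with remainder 4 ≠ 0), so F_{347^17} is not a subfield of F_{347^21}. Equivalently: if it were, the tower law would give 17 = [F_{347^17}:F_347] dividing [F_{347^21}:F_347] = 21, contradiction.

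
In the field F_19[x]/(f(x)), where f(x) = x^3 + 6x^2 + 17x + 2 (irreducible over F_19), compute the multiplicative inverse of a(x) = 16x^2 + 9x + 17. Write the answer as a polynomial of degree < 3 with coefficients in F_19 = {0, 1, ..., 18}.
a(x)^(-1) ≡ 2x^2 + 4x + 5 (mod f(x))

Since f is irreducible over F_19, F_19[x]/(f) is a field and a(x) ≠ 0 has an inverse. Apply the extended Euclidean algorithm to f(x) and a(x) in F_19[x]: f(x) = (6x + 16)·a(x) + (18x + 15);  a(x) = (3x + 17)·(18x + 15) + (9). The last nonzero remainder is the constant 9 = gcd(f, a) in F_19. Back-substituting through the division chain expresses 9 = s(x)·a(x) + t(x)·f(x) with s(x) ≡ 18x^2 + 17x + 7 (mod f), so (18x^2 + 17x + 7)·a(x) ≡ 9 (mod f). Multiplying by 9^(-1) ≡ 17 in F_19 gives a(x)^(-1) ≡ 17·(18x^2 + 17x + 7) ≡ 2x^2 + 4x + 5 (mod f). Check: (16x^2 + 9x + 17)·(2x^2 + 4x + 5) = 13x^4 + 6x^3 + 17x^2 + 18x + 9 ≡ 1 (mod x^3 + 6x^2 + 17x + 2).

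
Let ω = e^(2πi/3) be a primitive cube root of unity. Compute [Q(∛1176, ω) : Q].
[Q(∛1176, ω) : Q] = 6

[Q(∛1176):Q] = 3 (min poly x^3 - 1176, irreducible since 1176 is not a perfect cube). [Q(ω):Q] = 2 (min poly x^2 + x + 1). Since Q(∛1176) ⊂ R and ω ∉ R, we have ω ∉ Q(∛1176), so x^2 + x + 1 remains irreducible over Q(∛1176) and [Q(∛1176, ω) : Q(∛1176)] = 2. By the tower law, [Q(∛1176, ω) : Q] = 3 · 2 = 6. (In fact Q(∛1176, ω) is the splitting field of x^3 - 1176 over Q.)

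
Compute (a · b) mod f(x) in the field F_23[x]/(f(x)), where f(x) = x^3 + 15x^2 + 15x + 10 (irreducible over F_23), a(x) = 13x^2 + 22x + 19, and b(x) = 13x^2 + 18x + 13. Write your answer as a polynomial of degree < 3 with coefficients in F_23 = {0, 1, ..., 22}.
a · b ≡ 5x^2 + 22x + 19 (mod f(x))

Multiply in F_23[x]: a(x)·b(x) = (13x^2 + 22x + 19)·(13x^2 + 18x + 13) = 8x^4 + 14x^3 + 7x^2 + 7x + 17. This has degree ≥ 3, so divide by f(x) over F_23: 8x^4 + 14x^3 + 7x^2 + 7x + 17 = (8x + 9)·(x^3 + 15x^2 + 15x + 10) + (5x^2 + 22x + 19). Hence a·b ≡ 5x^2 + 22x + 19 (mod f). (F_23[x]/(f) is a field with 23^3 = 12167 elements since f is irreducible of degree 3.)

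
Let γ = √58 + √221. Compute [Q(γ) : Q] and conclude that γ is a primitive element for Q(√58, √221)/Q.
[Q(γ) : Q] = 4 (equivalently, Q(γ) = Q(√58, √221))

Obviously Q(γ) ⊆ Q(√58, √221), and [Q(√58, √221):Q] = 4 (since 58, 221 are distinct squarefree integers > 1 with 12818 not a perfect square). To show equality we compute the minimal polynomial of γ. From γ = √58 + √221: γ^2 = 58 + 2√(12818) + 221 = 279 + 2√(12818), so γ^2 - 279 = 2√(12818); squaring, (γ^2 - 279)^2 = 4·12818, i.e. γ^4 - 558γ^2 + 77841 - 51272 = 0, i.e. γ^4 - 558γ^2 + 26569 = 0. So γ is a root of x^4 - 558x^2 + 26569. This polynomial is irreducible over Q: it has no rational root (each ±√58 ± √221 is irrational), and any factorization into two quadratics over Q would force √(12818) ∈ Q (pairing opposite roots) or √58, √221 ∈ Q (other pairings), all impossible. Hence [Q(γ):Q] = 4 = [Q(√58, √221):Q], so Q(γ) = Q(√58, √221).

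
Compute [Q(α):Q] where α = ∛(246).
[Q(α):Q] = 3

The minimal polynomial of α is x^3 - 246, irreducible over Q since 246 is not a perfect cube (so x^3 - 246 has no rational root). Hence [Q(α):Q] = deg(m_α) = 3.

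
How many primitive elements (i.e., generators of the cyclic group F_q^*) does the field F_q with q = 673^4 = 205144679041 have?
There are φ(205144679040) = 46750040064 primitive elements

F_q^* is cyclic of order q - 1 = 205144679040. A cyclic group of order m has exactly φ(m) generators. Here m = 205144679040 = 2^7 · 3 · 5 · 7 · 337 · 45293, so the number of primitive elements is φ(205144679040) = 46750040064.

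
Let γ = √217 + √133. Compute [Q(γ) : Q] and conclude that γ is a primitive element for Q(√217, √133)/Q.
[Q(γ) : Q] = 4 (equivalently, Q(γ) = Q(√217, √133))

Obviously Q(γ) ⊆ Q(√217, √133), and [Q(√217, √133):Q] = 4 (since 217, 133 are distinct squarefree integers > 1 with 28861 not a perfect square). To show equality we compute the minimal polynomial of γ. From γ = √217 + √133: γ^2 = 217 + 2√(28861) + 133 = 350 + 2√(28861), so γ^2 - 350 = 2√(28861); squaring, (γ^2 - 350)^2 = 4·28861, i.e. γ^4 - 700γ^2 + 122500 - 115444 = 0, i.e. γ^4 - 700γ^2 + 7056 = 0. So γ is a root of x^4 - 700x^2 + 7056. This polynomial is irreducible over Q: it has no rational root (each ±√217 ± √133 is irrational), and any factorization into two quadratics over Q would force √(28861) ∈ Q (pairing opposite roots) or √217, √133 ∈ Q (other pairings), all impossible. Hence [Q(γ):Q] = 4 = [Q(√217, √133):Q], so Q(γ) = Q(√217, √133).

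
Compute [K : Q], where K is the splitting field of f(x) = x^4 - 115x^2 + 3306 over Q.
[K : Q] = 4

Solving the quadratic in x^2: x^2 = (115 ± √(115^2 - 4·3306))/2 = (115 ± √1)/2 = (115 ± 1)/2, giving x^2 = 58 or x^2 = 57. So f(x) = (x^2 - 58)(x^2 - 57) and the roots of f are ±√58, ±√57. Hence the splitting field is K = Q(√58, √57). Since 58 and 57 are distinct squarefree integers > 1, their product 3306 is not a perfect square, so √57 ∉ Q(√58). By the tower law [K:Q] = [Q(√58,√57):Q(√58)] · [Q(√58):Q] = 2 · 2 = 4.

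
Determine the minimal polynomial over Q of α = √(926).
m_α(x) = x^2 - 926

α satisfies α^2 - 926 = 0, so x^2 - 926 annihilates α. Since d = 926 is squarefree and ≠ 1, it is not a perfect square in Q, so x^2 - 926 has no rational root and is therefore irreducible over Q (a degree-2 polynomial over a field is irreducible iff it has no root). Hence m_α(x) = x^2 - 926.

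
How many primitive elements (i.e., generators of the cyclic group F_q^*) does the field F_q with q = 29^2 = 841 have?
There are φ(840) = 192 primitive elements

F_q^* is cyclic of order q - 1 = 840. A cyclic group of order m has exactly φ(m) generators. Here m = 840 = 2^3 · 3 · 5 · 7, so the number of primitive elements is φ(840) = 192.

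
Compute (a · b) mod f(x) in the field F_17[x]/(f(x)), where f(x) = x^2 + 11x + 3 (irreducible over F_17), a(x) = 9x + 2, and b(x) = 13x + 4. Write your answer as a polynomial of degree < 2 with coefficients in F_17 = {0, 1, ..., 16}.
a · b ≡ 16x + 14 (mod f(x))

Multiply in F_17[x]: a(x)·b(x) = (9x + 2)·(13x + 4) = 15x^2 + 11x + 8. This has degree ≥ 2, so divide by f(x) over F_17: 15x^2 + 11x + 8 = (15)·(x^2 + 11x + 3) + (16x + 14). Hence a·b ≡ 16x + 14 (mod f). (F_17[x]/(f) is a field with 17^2 = 289 elements since f is irreducible of degree 2.)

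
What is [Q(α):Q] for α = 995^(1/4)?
[Q(α):Q] = 4

α is a root of x^4 - 995. By Eisenstein's criterion at the prime p = 5 (which divides the constant term 995 but p^2 = 25 does not, since 995 is squarefree), x^4 - 995 is irreducible over Q. Hence [Q(α):Q] = 4.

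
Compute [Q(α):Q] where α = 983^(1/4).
[Q(α):Q] = 4

α is a root of x^4 - 983. By Eisenstein's criterion at the prime p = 983 (which divides the constant term 983 but p^2 = 966289 does not, since 983 is squarefree), x^4 - 983 is irreducible over Q. Hence [Q(α):Q] = 4.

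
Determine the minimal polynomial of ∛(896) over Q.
m_α(x) = x^3 - 896

α satisfies α^3 = 896, so x^3 - 896 annihilates α. By the rational root test, a rational root p/q (in lowest terms) of x^3 - 896 would satisfy p^3 = 896 q^3, forcing q = 1 and p^3 = 896; but 896 is not a perfect cube, contradiction. A monic cubic over Q with no rational root is irreducible (any nontrivial factorization would include a linear factor). Hence x^3 - 896 is the minimal polynomial of α, and in particular [Q(α):Q] = 3.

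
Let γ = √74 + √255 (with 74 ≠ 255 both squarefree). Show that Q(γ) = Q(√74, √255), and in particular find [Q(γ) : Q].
[Q(γ) : Q] = 4 (equivalently, Q(γ) = Q(√74, √255))

Obviously Q(γ) ⊆ Q(√74, √255), and [Q(√74, √255):Q] = 4 (since 74, 255 are distinct squarefree integers > 1 with 18870 not a perfect square). To show equality we compute the minimal polynomial of γ. From γ = √74 + √255: γ^2 = 74 + 2√(18870) + 255 = 329 + 2√(18870), so γ^2 - 329 = 2√(18870); squaring, (γ^2 - 329)^2 = 4·18870, i.e. γ^4 - 658γ^2 + 108241 - 75480 = 0, i.e. γ^4 - 658γ^2 + 32761 = 0. So γ is a root of x^4 - 658x^2 + 32761. This polynomial is irreducible over Q: it has no rational root (each ±√74 ± √255 is irrational), and any factorization into two quadratics over Q would force √(18870) ∈ Q (pairing opposite roots) or √74, √255 ∈ Q (other pairings), all impossible. Hence [Q(γ):Q] = 4 = [Q(√74, √255):Q], so Q(γ) = Q(√74, √255).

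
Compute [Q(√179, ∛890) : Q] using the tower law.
[Q(√179, ∛890) : Q] = 6

Let L = Q(√179, ∛890). Since Q(√179) ⊂ L and [Q(√179):Q] = 2, the tower law gives 2 | [L:Q]. Likewise Q(∛890) ⊂ L with [Q(∛890):Q] = 3 (because 890 is not a perfect cube), so 3 | [L:Q]. As gcd(2,3) = 1, [L:Q] is divisible by 6. Conversely L is generated over Q by √179 and ∛890, so [L:Q] ≤ 2·3 = 6. Therefore [Q(√179, ∛890) : Q] = 6.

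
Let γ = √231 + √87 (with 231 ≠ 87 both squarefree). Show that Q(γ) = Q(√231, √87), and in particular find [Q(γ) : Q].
[Q(γ) : Q] = 4 (equivalently, Q(γ) = Q(√231, √87))

Obviously Q(γ) ⊆ Q(√231, √87), and [Q(√231, √87):Q] = 4 (since 231, 87 are distinct squarefree integers > 1 with 20097 not a perfect square). To show equality we compute the minimal polynomial of γ. From γ = √231 + √87: γ^2 = 231 + 2√(20097) + 87 = 318 + 2√(20097), so γ^2 - 318 = 2√(20097); squaring, (γ^2 - 318)^2 = 4·20097, i.e. γ^4 - 636γ^2 + 101124 - 80388 = 0, i.e. γ^4 - 636γ^2 + 20736 = 0. So γ is a root of x^4 - 636x^2 + 20736. This polynomial is irreducible over Q: it has no rational root (each ±√231 ± √87 is irrational), and any factorization into two quadratics over Q would force √(20097) ∈ Q (pairing opposite roots) or √231, √87 ∈ Q (other pairings), all impossible. Hence [Q(γ):Q] = 4 = [Q(√231, √87):Q], so Q(γ) = Q(√231, √87).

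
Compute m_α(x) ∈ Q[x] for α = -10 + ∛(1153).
m_α(x) = x^3 + 30x^2 + 300x - 153

Set β = α + 10 = ∛(1153), so β^3 = 1153. Then (α + 10)^3 - 1153 = 0, i.e. α is a root of g(x) = (x + 10)^3 - 1153 = x^3 + 30x^2 + 300x - 153. Since g(x) = h(x + 10) where h(x) = x^3 - 1153, and h is irreducible over Q (because 1153 is not a perfect cube, so h has no rational root, and a monic cubic with no rational root is irreducible), g is also irreducible (irreducibility is preserved under the substitution x → x + 10). Hence m_α(x) = x^3 + 30x^2 + 300x - 153.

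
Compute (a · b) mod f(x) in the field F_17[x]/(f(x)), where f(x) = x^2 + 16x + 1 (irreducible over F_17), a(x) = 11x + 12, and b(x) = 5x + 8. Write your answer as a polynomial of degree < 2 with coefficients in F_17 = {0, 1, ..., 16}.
a · b ≡ 16x + 7 (mod f(x))

Multiply in F_17[x]: a(x)·b(x) = (11x + 12)·(5x + 8) = 4x^2 + 12x + 11. This has degree ≥ 2, so divide by f(x) over F_17: 4x^2 + 12x + 11 = (4)·(x^2 + 16x + 1) + (16x + 7). Hence a·b ≡ 16x + 7 (mod f). (F_17[x]/(f) is a field with 17^2 = 289 elements since f is irreducible of degree 2.)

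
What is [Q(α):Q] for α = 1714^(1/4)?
[Q(α):Q] = 4

α is a root of x^4 - 1714. By Eisenstein's criterion at the prime p = 2 (which divides the constant term 1714 but p^2 = 4 does not, since 1714 is squarefree), x^4 - 1714 is irreducible over Q. Hence [Q(α):Q] = 4.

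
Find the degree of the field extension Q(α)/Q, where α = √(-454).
[Q(α):Q] = 2

[Q(α):Q] equals the degree of the minimal polynomial of α. Here α^2 = -454 and x^2 + 454 is irreducible (d = -454 is squarefree, ≠ 1, hence not a square), so deg(m_α) = 2. Thus [Q(α):Q] = 2.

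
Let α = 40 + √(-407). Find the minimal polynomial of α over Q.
m_α(x) = x^2 - 80x + 2007

From α - 40 = √(-407), squaring gives (α - 40)^2 = -407, i.e. α^2 - 80α + 1600 = -407, so α^2 - 80α + 2007 = 0. The discriminant of x^2 - 80x + 2007 is (-80)^2 - 4·(2007) = 6400 - 8028 = -1628, and 4·(-407) is not a perfect square in Q since -407 is squarefree and ≠ 1. Hence x^2 - 80x + 2007 is irreducible over Q and is the minimal polynomial of α.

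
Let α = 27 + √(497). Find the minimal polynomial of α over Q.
m_α(x) = x^2 - 54x + 232

From α - 27 = √(497), squaring gives (α - 27)^2 = 497, i.e. α^2 - 54α + 729 = 497, so α^2 - 54α + 232 = 0. The discriminant of x^2 - 54x + 232 is (-54)^2 - 4·(232) = 2916 - 928 = 1988, and 4·(497) is not a perfect square in Q since 497 is squarefree and ≠ 1. Hence x^2 - 54x + 232 is irreducible over Q and is the minimal polynomial of α.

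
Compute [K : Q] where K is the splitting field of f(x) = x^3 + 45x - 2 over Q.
[K : Q] = 6

By the rational root test, any rational root of the monic integer polynomial f(x) = x^3 + 45x - 2 must be an integer dividing the constant term -2, i.e. one of ±{1, 2}. Evaluating: f(1) = 44, f(-1) = -48, f(2) = 96, f(-2) = -100; none is 0, so f has no rational root and is therefore irreducible over Q (a cubic with no linear factor over a field is irreducible). For an irreducible cubic, the Galois group is A_3 or S_3 according as the discriminant disc(f) = -4a^3 - 27b^2 = -4·(45)^3 - 27·(-2)^2 = -364608 is or is not a square in Q. Here disc(f) = -364608 is not a perfect square in Q, so the Galois group of f over Q is not contained in A_3 and must be all of S_3. The splitting field has degree |S_3| = 6 over Q, so [K : Q] = 6.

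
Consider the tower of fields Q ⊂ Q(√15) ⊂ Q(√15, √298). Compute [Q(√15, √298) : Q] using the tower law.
[Q(√15, √298) : Q] = 4

[Q(√15):Q] = 2 (min poly x^2 - 15, irreducible since 15 is squarefree > 1). For the top step, suppose √298 ∈ Q(√15), say √298 = c + d√15 with c, d ∈ Q. Squaring: 298 = c^2 + 15d^2 + 2cd√15. Since √15 ∉ Q this forces 2cd = 0. If d = 0 then √298 = c ∈ Q, contradicting 298 squarefree > 1. If c = 0 then 298 = 15d^2, so 15·298 = (15d)^2 is a perfect square in Q — but 15·298 = 4470 is not a perfect square (since 15 and 298 are distinct squarefree integers). Contradiction. Hence √298 ∉ Q(√15), so x^2 - 298 stays irreducible over Q(√15) and [Q(√15, √298) : Q(√15)] = 2. By the tower law, [Q(√15, √298) : Q] = 2 · 2 = 4.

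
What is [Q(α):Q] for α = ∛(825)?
[Q(α):Q] = 3

The minimal polynomial of α is x^3 - 825, irreducible over Q since 825 is not a perfect cube (so x^3 - 825 has no rational root). Hence [Q(α):Q] = deg(m_α) = 3.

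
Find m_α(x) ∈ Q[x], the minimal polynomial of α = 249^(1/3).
m_α(x) = x^3 - 249

α satisfies α^3 = 249, so x^3 - 249 annihilates α. By the rational root test, a rational root p/q (in lowest terms) of x^3 - 249 would satisfy p^3 = 249 q^3, forcing q = 1 and p^3 = 249; but 249 is not a perfect cube, contradiction. A monic cubic over Q with no rational root is irreducible (any nontrivial factorization would include a linear factor). Hence x^3 - 249 is the minimal polynomial of α, and in particular [Q(α):Q] = 3.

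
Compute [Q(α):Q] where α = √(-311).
[Q(α):Q] = 2

[Q(α):Q] equals the degree of the minimal polynomial of α. Here α^2 = -311 and x^2 + 311 is irreducible (d = -311 is squarefree, ≠ 1, hence not a square), so deg(m_α) = 2. Thus [Q(α):Q] = 2.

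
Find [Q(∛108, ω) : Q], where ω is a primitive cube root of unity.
[Q(∛108, ω) : Q] = 6

[Q(∛108):Q] = 3 (min poly x^3 - 108, irreducible since 108 is not a perfect cube). [Q(ω):Q] = 2 (min poly x^2 + x + 1). Since Q(∛108) ⊂ R and ω ∉ R, we have ω ∉ Q(∛108), so x^2 + x + 1 remains irreducible over Q(∛108) and [Q(∛108, ω) : Q(∛108)] = 2. By the tower law, [Q(∛108, ω) : Q] = 3 · 2 = 6. (In fact Q(∛108, ω) is the splitting field of x^3 - 108 over Q.)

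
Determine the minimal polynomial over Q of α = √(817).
m_α(x) = x^2 - 817

α satisfies α^2 - 817 = 0, so x^2 - 817 annihilates α. Since d = 817 is squarefree and ≠ 1, it is not a perfect square in Q, so x^2 - 817 has no rational root and is therefore irreducible over Q (a degree-2 polynomial over a field is irreducible iff it has no root). Hence m_α(x) = x^2 - 817.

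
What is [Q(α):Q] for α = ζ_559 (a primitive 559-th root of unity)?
[Q(α):Q] = 504

The minimal polynomial of ζ_559 over Q is the 559-th cyclotomic polynomial Φ_559(x), which is irreducible over Q and has degree φ(559) = 504. Hence [Q(α):Q] = φ(559) = 504.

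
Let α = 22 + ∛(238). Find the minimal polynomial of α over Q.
m_α(x) = x^3 - 66x^2 + 1452x - 10886

Set β = α - 22 = ∛(238), so β^3 = 238. Then (α - 22)^3 - 238 = 0, i.e. α is a root of g(x) = (x - 22)^3 - 238 = x^3 - 66x^2 + 1452x - 10886. Since g(x) = h(x - 22) where h(x) = x^3 - 238, and h is irreducible over Q (because 238 is not a perfect cube, so h has no rational root, and a monic cubic with no rational root is irreducible), g is also irreducible (irreducibility is preserved under the substitution x → x - 22). Hence m_α(x) = x^3 - 66x^2 + 1452x - 10886.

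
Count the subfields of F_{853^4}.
F_{853^4} has 3 subfields

The subfields of F_{p^n} are exactly the fields F_{p^d} for d | n (each is the fixed field of the unique index-d subgroup of Gal(F_{p^n}/F_p) ≅ Z/nZ). The divisors of n = 4 are {1, 2, 4}, giving 3 subfields: F_{853^1}, F_{853^2}, F_{853^4}.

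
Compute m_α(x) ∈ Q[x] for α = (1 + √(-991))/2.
m_α(x) = x^2 - x + 248

From 2α - 1 = √(-991), squaring gives (2α - 1)^2 = -991, i.e. 4α^2 - 4α + 1 = -991, so α^2 - α + (1 + 991)/4 = 0. Since -991 ≡ 1 (mod 4), (1 + 991)/4 = 248 ∈ Z. The polynomial x^2 - x + 248 has discriminant 1 - 4·(248) = -991, which is not a perfect square in Q (d = -991 is squarefree and ≠ 1), so x^2 - x + 248 is irreducible over Q. It is the minimal polynomial of α.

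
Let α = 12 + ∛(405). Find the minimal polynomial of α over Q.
m_α(x) = x^3 - 36x^2 + 432x - 2133

Set β = α - 12 = ∛(405), so β^3 = 405. Then (α - 12)^3 - 405 = 0, i.e. α is a root of g(x) = (x - 12)^3 - 405 = x^3 - 36x^2 + 432x - 2133. Since g(x) = h(x - 12) where h(x) = x^3 - 405, and h is irreducible over Q (because 405 is not a perfect cube, so h has no rational root, and a monic cubic with no rational root is irreducible), g is also irreducible (irreducibility is preserved under the substitution x → x - 12). Hence m_α(x) = x^3 - 36x^2 + 432x - 2133.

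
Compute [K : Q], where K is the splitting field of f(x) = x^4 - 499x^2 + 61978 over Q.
[K : Q] = 4

Solving the quadratic in x^2: x^2 = (499 ± √(499^2 - 4·61978))/2 = (499 ± √1089)/2 = (499 ± 33)/2, giving x^2 = 233 or x^2 = 266. So f(x) = (x^2 - 233)(x^2 - 266) and the roots of f are ±√233, ±√266. Hence the splitting field is K = Q(√233, √266). Since 233 and 266 are distinct squarefree integers > 1, their product 61978 is not a perfect square, so √266 ∉ Q(√233). By the tower law [K:Q] = [Q(√233,√266):Q(√233)] · [Q(√233):Q] = 2 · 2 = 4.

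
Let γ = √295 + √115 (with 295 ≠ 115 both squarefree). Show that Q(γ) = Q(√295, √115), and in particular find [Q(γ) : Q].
[Q(γ) : Q] = 4 (equivalently, Q(γ) = Q(√295, √115))

Obviously Q(γ) ⊆ Q(√295, √115), and [Q(√295, √115):Q] = 4 (since 295, 115 are distinct squarefree integers > 1 with 33925 not a perfect square). To show equality we compute the minimal polynomial of γ. From γ = √295 + √115: γ^2 = 295 + 2√(33925) + 115 = 410 + 2√(33925), so γ^2 - 410 = 2√(33925); squaring, (γ^2 - 410)^2 = 4·33925, i.e. γ^4 - 820γ^2 + 168100 - 135700 = 0, i.e. γ^4 - 820γ^2 + 32400 = 0. So γ is a root of x^4 - 820x^2 + 32400. This polynomial is irreducible over Q: it has no rational root (each ±√295 ± √115 is irrational), and any factorization into two quadratics over Q would force √(33925) ∈ Q (pairing opposite roots) or √295, √115 ∈ Q (other pairings), all impossible. Hence [Q(γ):Q] = 4 = [Q(√295, √115):Q], so Q(γ) = Q(√295, √115).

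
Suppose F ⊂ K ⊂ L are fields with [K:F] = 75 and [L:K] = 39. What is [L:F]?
[L:F] = 2925

The tower law says that for any tower of field extensions F ⊂ K ⊂ L with finite degrees, [L:F] = [L:K] · [K:F]. Here this gives [L:F] = 39 · 75 = 2925.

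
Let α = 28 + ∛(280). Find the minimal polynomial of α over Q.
m_α(x) = x^3 - 84x^2 + 2352x - 22232

Set β = α - 28 = ∛(280), so β^3 = 280. Then (α - 28)^3 - 280 = 0, i.e. α is a root of g(x) = (x - 28)^3 - 280 = x^3 - 84x^2 + 2352x - 22232. Since g(x) = h(x - 28) where h(x) = x^3 - 280, and h is irreducible over Q (because 280 is not a perfect cube, so h has no rational root, and a monic cubic with no rational root is irreducible), g is also irreducible (irreducibility is preserved under the substitution x → x - 28). Hence m_α(x) = x^3 - 84x^2 + 2352x - 22232.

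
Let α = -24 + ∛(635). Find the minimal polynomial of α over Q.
m_α(x) = x^3 + 72x^2 + 1728x + 13189

Set β = α + 24 = ∛(635), so β^3 = 635. Then (α + 24)^3 - 635 = 0, i.e. α is a root of g(x) = (x + 24)^3 - 635 = x^3 + 72x^2 + 1728x + 13189. Since g(x) = h(x + 24) where h(x) = x^3 - 635, and h is irreducible over Q (because 635 is not a perfect cube, so h has no rational root, and a monic cubic with no rational root is irreducible), g is also irreducible (irreducibility is preserved under the substitution x → x + 24). Hence m_α(x) = x^3 + 72x^2 + 1728x + 13189.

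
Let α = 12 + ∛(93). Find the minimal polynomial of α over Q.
m_α(x) = x^3 - 36x^2 + 432x - 1821

Set β = α - 12 = ∛(93), so β^3 = 93. Then (α - 12)^3 - 93 = 0, i.e. α is a root of g(x) = (x - 12)^3 - 93 = x^3 - 36x^2 + 432x - 1821. Since g(x) = h(x - 12) where h(x) = x^3 - 93, and h is irreducible over Q (because 93 is not a perfect cube, so h has no rational root, and a monic cubic with no rational root is irreducible), g is also irreducible (irreducibility is preserved under the substitution x → x - 12). Hence m_α(x) = x^3 - 36x^2 + 432x - 1821.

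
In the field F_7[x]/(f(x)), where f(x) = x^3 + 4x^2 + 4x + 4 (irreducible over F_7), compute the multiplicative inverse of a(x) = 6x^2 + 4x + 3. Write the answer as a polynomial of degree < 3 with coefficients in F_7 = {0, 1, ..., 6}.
a(x)^(-1) ≡ 3x^2 + 5x (mod f(x))

Since f is irreducible over F_7, F_7[x]/(f) is a field and a(x) ≠ 0 has an inverse. Apply the extended Euclidean algorithm to f(x) and a(x) in F_7[x]: f(x) = (6x + 6)·a(x) + (4x);  a(x) = (5x + 1)·(4x) + (3). The last nonzero remainder is the constant 3 = gcd(f, a) in F_7. Back-substituting through the division chain expresses 3 = s(x)·a(x) + t(x)·f(x) with s(x) ≡ 2x^2 + x (mod f), so (2x^2 + x)·a(x) ≡ 3 (mod f). Multiplying by 3^(-1) ≡ 5 in F_7 gives a(x)^(-1) ≡ 5·(2x^2 + x) ≡ 3x^2 + 5x (mod f). Check: (6x^2 + 4x + 3)·(3x^2 + 5x) = 4x^4 + x^2 + x ≡ 1 (mod x^3 + 4x^2 + 4x + 4).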